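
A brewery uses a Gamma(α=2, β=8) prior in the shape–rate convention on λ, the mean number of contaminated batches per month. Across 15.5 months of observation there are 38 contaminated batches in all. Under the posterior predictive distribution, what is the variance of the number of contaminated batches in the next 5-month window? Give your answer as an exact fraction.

Total count 38 over total exposure 15.5 months.
By Gamma–Poisson conjugacy, the posterior is Gamma(α + Σx, β + Σt) = Gamma(2 + 38, 8 + 15.5) = Gamma(40, 47/2).
The posterior predictive for a window of length T is Negative Binomial with variance T·α'·(β'+T)/β'² = 5·40·(57/2)/(2209/4) = 22800/2209.

22800/2209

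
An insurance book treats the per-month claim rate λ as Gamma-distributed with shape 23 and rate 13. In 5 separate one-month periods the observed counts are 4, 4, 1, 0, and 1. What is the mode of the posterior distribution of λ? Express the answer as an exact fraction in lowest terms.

16/9

Total count: 4 + 4 + 1 + 0 + 1 = 10.
Total exposure: 5 months.
Conjugate update: add total count to the shape and total exposure to the rate, giving Gamma(33, 18).
Posterior mode = (α'−1)/β' = 32/18 = 16/9.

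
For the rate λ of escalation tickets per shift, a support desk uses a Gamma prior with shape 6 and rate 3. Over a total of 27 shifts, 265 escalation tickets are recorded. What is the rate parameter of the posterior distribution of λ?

Total count 265 over total exposure 27 shifts.
Gamma(α, β) with Poisson data over total exposure Σt gives posterior Gamma(α+Σx, β+Σt) = Gamma(271, 30).

30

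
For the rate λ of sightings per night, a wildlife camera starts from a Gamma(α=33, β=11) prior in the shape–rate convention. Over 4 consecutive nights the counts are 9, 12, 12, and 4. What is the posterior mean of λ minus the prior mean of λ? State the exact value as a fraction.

5/3

Total count: 9 + 12 + 12 + 4 = 37.
Total exposure: 4 nights.
Conjugate update: add total count to the shape and total exposure to the rate, giving Gamma(70, 15).
Posterior mean = 70/15 = 14/3; prior mean = 33/11 = 3. Difference = 14/3 − 3 = 5/3.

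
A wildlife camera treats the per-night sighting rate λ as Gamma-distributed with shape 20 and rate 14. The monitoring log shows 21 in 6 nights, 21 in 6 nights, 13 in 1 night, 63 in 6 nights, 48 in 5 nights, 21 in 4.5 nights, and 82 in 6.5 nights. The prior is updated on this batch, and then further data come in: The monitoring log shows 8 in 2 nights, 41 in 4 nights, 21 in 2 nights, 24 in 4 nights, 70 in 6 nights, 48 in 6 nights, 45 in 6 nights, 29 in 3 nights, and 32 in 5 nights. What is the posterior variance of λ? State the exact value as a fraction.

607/7569

Total count: 21 + 21 + 13 + 63 + 48 + 21 + 82 = 269.
Total exposure: 6 + 6 + 1 + 6 + 5 + 4.5 + 6.5 = 35 nights.
After the first batch: Gamma(20 + 269, 14 + 35) = Gamma(289, 49).
Total count: 8 + 41 + 21 + 24 + 70 + 48 + 45 + 29 + 32 = 318.
Total exposure: 2 + 4 + 2 + 4 + 6 + 6 + 6 + 3 + 5 = 38 nights.
After the second batch: Gamma(289 + 318, 49 + 38) = Gamma(607, 87).
Posterior variance = α'/β'² = 607/7569.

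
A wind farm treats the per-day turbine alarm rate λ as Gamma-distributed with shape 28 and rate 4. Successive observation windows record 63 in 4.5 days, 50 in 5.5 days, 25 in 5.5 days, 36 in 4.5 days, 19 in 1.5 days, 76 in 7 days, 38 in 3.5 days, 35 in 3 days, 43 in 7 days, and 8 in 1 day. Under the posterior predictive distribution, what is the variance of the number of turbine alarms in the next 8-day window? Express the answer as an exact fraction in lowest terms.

Total count: 63 + 50 + 25 + 36 + 19 + 76 + 38 + 35 + 43 + 8 = 393.
Total exposure: 4.5 + 5.5 + 5.5 + 4.5 + 1.5 + 7 + 3.5 + 3 + 7 + 1 = 43 days.
The Gamma prior is conjugate for the Poisson rate, so λ | data ~ Gamma(28+393, 4+43) = Gamma(421, 47).
The posterior predictive for a window of length T is Negative Binomial with variance T·α'·(β'+T)/β'² = 8·421·55/2209 = 185240/2209.

185240/2209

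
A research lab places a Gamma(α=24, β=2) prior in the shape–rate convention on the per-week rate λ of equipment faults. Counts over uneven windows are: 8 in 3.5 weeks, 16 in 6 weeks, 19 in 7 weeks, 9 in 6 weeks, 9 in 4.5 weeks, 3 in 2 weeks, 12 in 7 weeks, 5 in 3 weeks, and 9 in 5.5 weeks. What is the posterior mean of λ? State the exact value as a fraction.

76/31

Total count: 8 + 16 + 19 + 9 + 9 + 3 + 12 + 5 + 9 = 90.
Total exposure: 3.5 + 6 + 7 + 6 + 4.5 + 2 + 7 + 3 + 5.5 = 44.5 weeks.
Gamma(α, β) with Poisson data over total exposure Σt gives posterior Gamma(α+Σx, β+Σt) = Gamma(114, 93/2).
Posterior mean = α'/β' = 114/(93/2) = 76/31.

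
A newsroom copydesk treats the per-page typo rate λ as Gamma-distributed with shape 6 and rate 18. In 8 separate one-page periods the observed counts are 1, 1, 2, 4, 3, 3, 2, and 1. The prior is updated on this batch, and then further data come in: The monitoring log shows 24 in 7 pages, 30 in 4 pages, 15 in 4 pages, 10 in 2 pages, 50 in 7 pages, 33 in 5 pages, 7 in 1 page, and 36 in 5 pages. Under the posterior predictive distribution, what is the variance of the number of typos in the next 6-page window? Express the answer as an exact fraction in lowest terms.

91656/3721

Total count: 1 + 1 + 2 + 4 + 3 + 3 + 2 + 1 = 17.
Total exposure: 8 pages.
After the first batch: Gamma(6 + 17, 18 + 8) = Gamma(23, 26).
Total count: 24 + 30 + 15 + 10 + 50 + 33 + 7 + 36 = 205.
Total exposure: 7 + 4 + 4 + 2 + 7 + 5 + 1 + 5 = 35 pages.
After the second batch: Gamma(23 + 205, 26 + 35) = Gamma(228, 61).
The posterior predictive for a window of length T is Negative Binomial with variance T·α'·(β'+T)/β'² = 6·228·67/3721 = 91656/3721.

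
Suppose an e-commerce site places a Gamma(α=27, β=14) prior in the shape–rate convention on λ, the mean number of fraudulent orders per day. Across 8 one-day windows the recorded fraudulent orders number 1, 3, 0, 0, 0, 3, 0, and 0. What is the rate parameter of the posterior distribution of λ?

22

Total count: 1 + 3 + 0 + 0 + 0 + 3 + 0 + 0 = 7.
Total exposure: 8 days.
The Gamma prior is conjugate for the Poisson rate, so λ | data ~ Gamma(27+7, 14+8) = Gamma(34, 22).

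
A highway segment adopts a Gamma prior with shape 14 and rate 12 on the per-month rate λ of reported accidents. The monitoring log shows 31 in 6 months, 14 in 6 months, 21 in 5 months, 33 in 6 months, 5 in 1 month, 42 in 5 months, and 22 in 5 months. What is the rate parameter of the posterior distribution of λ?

Total count: 31 + 14 + 21 + 33 + 5 + 42 + 22 = 168.
Total exposure: 6 + 6 + 5 + 6 + 1 + 5 + 5 = 34 months.
Conjugate update: add total count to the shape and total exposure to the rate, giving Gamma(182, 46).

46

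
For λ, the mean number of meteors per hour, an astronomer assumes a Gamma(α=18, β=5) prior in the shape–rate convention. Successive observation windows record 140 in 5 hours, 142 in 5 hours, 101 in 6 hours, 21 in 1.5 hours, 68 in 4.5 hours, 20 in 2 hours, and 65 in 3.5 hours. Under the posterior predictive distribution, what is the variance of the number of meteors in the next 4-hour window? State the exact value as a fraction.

13432/169

Total count: 140 + 142 + 101 + 21 + 68 + 20 + 65 = 557.
Total exposure: 5 + 5 + 6 + 1.5 + 4.5 + 2 + 3.5 = 27.5 hours.
The Gamma prior is conjugate for the Poisson rate, so λ | data ~ Gamma(18+557, 5+27.5) = Gamma(575, 65/2).
The posterior predictive for a window of length T is Negative Binomial with variance T·α'·(β'+T)/β'² = 4·575·(73/2)/(4225/4) = 13432/169.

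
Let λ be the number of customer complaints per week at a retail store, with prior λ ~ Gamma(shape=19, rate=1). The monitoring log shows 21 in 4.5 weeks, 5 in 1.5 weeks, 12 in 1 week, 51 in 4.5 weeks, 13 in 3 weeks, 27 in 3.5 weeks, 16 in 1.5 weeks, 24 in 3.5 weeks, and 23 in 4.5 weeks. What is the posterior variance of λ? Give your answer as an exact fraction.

844/3249

Total count: 21 + 5 + 12 + 51 + 13 + 27 + 16 + 24 + 23 = 192.
Total exposure: 4.5 + 1.5 + 1 + 4.5 + 3 + 3.5 + 1.5 + 3.5 + 4.5 = 27.5 weeks.
By Gamma–Poisson conjugacy, the posterior is Gamma(α + Σx, β + Σt) = Gamma(19 + 192, 1 + 27.5) = Gamma(211, 57/2).
Posterior variance = α'/β'² = 211/(3249/4) = 844/3249.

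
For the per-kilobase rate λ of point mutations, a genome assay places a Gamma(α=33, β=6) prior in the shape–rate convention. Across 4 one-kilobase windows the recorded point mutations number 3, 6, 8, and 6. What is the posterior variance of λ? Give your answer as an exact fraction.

Total count: 3 + 6 + 8 + 6 = 23.
Total exposure: 4 kilobases.
By Gamma–Poisson conjugacy, the posterior is Gamma(α + Σx, β + Σt) = Gamma(33 + 23, 6 + 4) = Gamma(56, 10).
Posterior variance = α'/β'² = 56/100 = 14/25.

14/25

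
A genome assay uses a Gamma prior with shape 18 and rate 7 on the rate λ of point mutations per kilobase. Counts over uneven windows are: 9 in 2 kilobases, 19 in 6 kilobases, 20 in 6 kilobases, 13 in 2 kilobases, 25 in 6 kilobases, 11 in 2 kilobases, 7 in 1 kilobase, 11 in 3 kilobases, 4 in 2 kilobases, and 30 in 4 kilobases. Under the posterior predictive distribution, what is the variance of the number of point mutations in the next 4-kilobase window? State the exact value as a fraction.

30060/1681

Total count: 9 + 19 + 20 + 13 + 25 + 11 + 7 + 11 + 4 + 30 = 149.
Total exposure: 2 + 6 + 6 + 2 + 6 + 2 + 1 + 3 + 2 + 4 = 34 kilobases.
By Gamma–Poisson conjugacy, the posterior is Gamma(α + Σx, β + Σt) = Gamma(18 + 149, 7 + 34) = Gamma(167, 41).
The posterior predictive for a window of length T is Negative Binomial with variance T·α'·(β'+T)/β'² = 4·167·45/1681 = 30060/1681.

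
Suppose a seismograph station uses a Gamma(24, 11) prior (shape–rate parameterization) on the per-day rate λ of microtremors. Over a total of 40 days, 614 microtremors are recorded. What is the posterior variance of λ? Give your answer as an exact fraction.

638/2601

Total count 614 over total exposure 40 days.
Gamma(α, β) with Poisson data over total exposure Σt gives posterior Gamma(α+Σx, β+Σt) = Gamma(638, 51).
Posterior variance = α'/β'² = 638/2601.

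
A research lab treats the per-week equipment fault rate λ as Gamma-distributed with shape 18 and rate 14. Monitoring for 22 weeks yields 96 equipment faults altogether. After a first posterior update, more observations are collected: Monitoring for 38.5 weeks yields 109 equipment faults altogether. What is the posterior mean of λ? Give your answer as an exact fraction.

Total count 96 over total exposure 22 weeks.
After the first batch: Gamma(18 + 96, 14 + 22) = Gamma(114, 36).
Total count 109 over total exposure 38.5 weeks.
After the second batch: Gamma(114 + 109, 36 + 38.5) = Gamma(223, 149/2).
Posterior mean = α'/β' = 223/(149/2) = 446/149.

446/149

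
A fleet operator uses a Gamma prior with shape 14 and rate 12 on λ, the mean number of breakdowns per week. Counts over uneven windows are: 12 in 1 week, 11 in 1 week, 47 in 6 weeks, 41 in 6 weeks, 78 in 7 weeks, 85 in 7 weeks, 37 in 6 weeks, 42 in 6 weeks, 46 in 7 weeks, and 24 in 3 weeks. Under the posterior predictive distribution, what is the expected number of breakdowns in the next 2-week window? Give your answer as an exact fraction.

437/31

Total count: 12 + 11 + 47 + 41 + 78 + 85 + 37 + 42 + 46 + 24 = 423.
Total exposure: 1 + 1 + 6 + 6 + 7 + 7 + 6 + 6 + 7 + 3 = 50 weeks.
The Gamma prior is conjugate for the Poisson rate, so λ | data ~ Gamma(14+423, 12+50) = Gamma(437, 62).
Predictive mean over a 2-week window = T·E[λ|data] = 2·437/62 = 437/31.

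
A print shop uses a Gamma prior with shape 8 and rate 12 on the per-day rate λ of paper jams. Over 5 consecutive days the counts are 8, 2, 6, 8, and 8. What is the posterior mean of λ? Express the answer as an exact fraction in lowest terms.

40/17

Total count: 8 + 2 + 6 + 8 + 8 = 32.
Total exposure: 5 days.
Posterior: α' = 8 + 32 = 40, β' = 12 + 5 = 17.
Posterior mean = α'/β' = 40/17.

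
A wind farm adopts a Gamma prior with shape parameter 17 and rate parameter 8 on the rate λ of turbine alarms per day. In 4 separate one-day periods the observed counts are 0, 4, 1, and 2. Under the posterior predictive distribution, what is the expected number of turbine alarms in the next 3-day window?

Total count: 0 + 4 + 1 + 2 = 7.
Total exposure: 4 days.
Gamma(α, β) with Poisson data over total exposure Σt gives posterior Gamma(α+Σx, β+Σt) = Gamma(24, 12).
Predictive mean over a 3-day window = T·E[λ|data] = 3·24/12 = 6.

6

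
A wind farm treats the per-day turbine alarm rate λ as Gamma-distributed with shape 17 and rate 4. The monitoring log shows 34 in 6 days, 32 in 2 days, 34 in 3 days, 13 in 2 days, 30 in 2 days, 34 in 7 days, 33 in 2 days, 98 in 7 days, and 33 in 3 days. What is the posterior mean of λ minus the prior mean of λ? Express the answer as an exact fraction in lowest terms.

393/76

Total count: 34 + 32 + 34 + 13 + 30 + 34 + 33 + 98 + 33 = 341.
Total exposure: 6 + 2 + 3 + 2 + 2 + 7 + 2 + 7 + 3 = 34 days.
By Gamma–Poisson conjugacy, the posterior is Gamma(α + Σx, β + Σt) = Gamma(17 + 341, 4 + 34) = Gamma(358, 38).
Posterior mean = 358/38 = 179/19; prior mean = 17/4 = 17/4. Difference = 179/19 − 17/4 = 393/76.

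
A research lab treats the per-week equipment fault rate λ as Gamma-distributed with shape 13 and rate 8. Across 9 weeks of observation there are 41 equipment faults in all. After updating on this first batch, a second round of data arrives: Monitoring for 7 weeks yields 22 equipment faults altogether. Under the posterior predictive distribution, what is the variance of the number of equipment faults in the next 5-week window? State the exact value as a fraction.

Total count 41 over total exposure 9 weeks.
After the first batch: Gamma(13 + 41, 8 + 9) = Gamma(54, 17).
Total count 22 over total exposure 7 weeks.
After the second batch: Gamma(54 + 22, 17 + 7) = Gamma(76, 24).
The posterior predictive for a window of length T is Negative Binomial with variance T·α'·(β'+T)/β'² = 5·76·29/576 = 2755/144.

2755/144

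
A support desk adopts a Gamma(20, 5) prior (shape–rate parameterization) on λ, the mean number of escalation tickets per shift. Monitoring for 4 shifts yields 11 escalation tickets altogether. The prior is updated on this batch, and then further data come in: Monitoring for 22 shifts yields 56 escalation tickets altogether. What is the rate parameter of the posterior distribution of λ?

31

Total count 11 over total exposure 4 shifts.
After the first batch: Gamma(20 + 11, 5 + 4) = Gamma(31, 9).
Total count 56 over total exposure 22 shifts.
After the second batch: Gamma(31 + 56, 9 + 22) = Gamma(87, 31).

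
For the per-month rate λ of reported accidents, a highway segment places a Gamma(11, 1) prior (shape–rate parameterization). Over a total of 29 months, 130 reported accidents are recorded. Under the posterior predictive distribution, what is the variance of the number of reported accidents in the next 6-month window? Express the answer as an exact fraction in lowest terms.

Total count 130 over total exposure 29 months.
The Gamma prior is conjugate for the Poisson rate, so λ | data ~ Gamma(11+130, 1+29) = Gamma(141, 30).
The posterior predictive for a window of length T is Negative Binomial with variance T·α'·(β'+T)/β'² = 6·141·36/900 = 846/25.

846/25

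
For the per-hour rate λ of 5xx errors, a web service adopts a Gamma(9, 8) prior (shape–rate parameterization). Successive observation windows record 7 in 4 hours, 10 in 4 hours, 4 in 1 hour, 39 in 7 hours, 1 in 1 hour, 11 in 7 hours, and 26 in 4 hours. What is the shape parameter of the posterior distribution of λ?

Total count: 7 + 10 + 4 + 39 + 1 + 11 + 26 = 98.
Total exposure: 4 + 4 + 1 + 7 + 1 + 7 + 4 = 28 hours.
By Gamma–Poisson conjugacy, the posterior is Gamma(α + Σx, β + Σt) = Gamma(9 + 98, 8 + 28) = Gamma(107, 36).

107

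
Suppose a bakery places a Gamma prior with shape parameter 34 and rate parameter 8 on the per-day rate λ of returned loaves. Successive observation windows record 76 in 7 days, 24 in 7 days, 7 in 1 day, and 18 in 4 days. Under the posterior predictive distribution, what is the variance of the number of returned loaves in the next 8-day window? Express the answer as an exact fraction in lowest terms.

14840/243

Total count: 76 + 24 + 7 + 18 = 125.
Total exposure: 7 + 7 + 1 + 4 = 19 days.
Conjugate update: add total count to the shape and total exposure to the rate, giving Gamma(159, 27).
The posterior predictive for a window of length T is Negative Binomial with variance T·α'·(β'+T)/β'² = 8·159·35/729 = 14840/243.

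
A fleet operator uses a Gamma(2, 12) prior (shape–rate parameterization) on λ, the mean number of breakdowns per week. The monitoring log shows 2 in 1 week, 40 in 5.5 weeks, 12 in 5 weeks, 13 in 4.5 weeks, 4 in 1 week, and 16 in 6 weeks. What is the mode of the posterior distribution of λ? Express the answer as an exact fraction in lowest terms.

88/35

Total count: 2 + 40 + 12 + 13 + 4 + 16 = 87.
Total exposure: 1 + 5.5 + 5 + 4.5 + 1 + 6 = 23 weeks.
Posterior: α' = 2 + 87 = 89, β' = 12 + 23 = 35.
Posterior mode = (α'−1)/β' = 88/35.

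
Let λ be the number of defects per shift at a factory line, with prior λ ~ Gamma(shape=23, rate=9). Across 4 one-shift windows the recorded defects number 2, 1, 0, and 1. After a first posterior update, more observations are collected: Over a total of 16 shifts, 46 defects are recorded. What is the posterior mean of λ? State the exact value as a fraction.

73/29

Total count: 2 + 1 + 0 + 1 = 4.
Total exposure: 4 shifts.
After the first batch: Gamma(23 + 4, 9 + 4) = Gamma(27, 13).
Total count 46 over total exposure 16 shifts.
After the second batch: Gamma(27 + 46, 13 + 16) = Gamma(73, 29).
Posterior mean = α'/β' = 73/29.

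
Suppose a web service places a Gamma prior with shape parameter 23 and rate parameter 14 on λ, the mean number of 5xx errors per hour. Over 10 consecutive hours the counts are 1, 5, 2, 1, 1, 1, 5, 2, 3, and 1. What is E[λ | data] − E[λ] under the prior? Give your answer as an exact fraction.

Total count: 1 + 5 + 2 + 1 + 1 + 1 + 5 + 2 + 3 + 1 = 22.
Total exposure: 10 hours.
Gamma(α, β) with Poisson data over total exposure Σt gives posterior Gamma(α+Σx, β+Σt) = Gamma(45, 24).
Posterior mean = 45/24 = 15/8; prior mean = 23/14 = 23/14. Difference = 15/8 − 23/14 = 13/56.

13/56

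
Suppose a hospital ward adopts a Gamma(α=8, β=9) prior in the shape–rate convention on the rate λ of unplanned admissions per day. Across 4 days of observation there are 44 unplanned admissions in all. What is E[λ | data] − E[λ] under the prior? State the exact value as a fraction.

28/9

Total count 44 over total exposure 4 days.
Gamma(α, β) with Poisson data over total exposure Σt gives posterior Gamma(α+Σx, β+Σt) = Gamma(52, 13).
Posterior mean = 52/13 = 4; prior mean = 8/9 = 8/9. Difference = 4 − 8/9 = 28/9.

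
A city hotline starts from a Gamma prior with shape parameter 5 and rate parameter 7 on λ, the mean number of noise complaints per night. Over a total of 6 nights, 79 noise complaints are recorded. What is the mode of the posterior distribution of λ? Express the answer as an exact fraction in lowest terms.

83/13

Total count 79 over total exposure 6 nights.
By Gamma–Poisson conjugacy, the posterior is Gamma(α + Σx, β + Σt) = Gamma(5 + 79, 7 + 6) = Gamma(84, 13).
Posterior mode = (α'−1)/β' = 83/13.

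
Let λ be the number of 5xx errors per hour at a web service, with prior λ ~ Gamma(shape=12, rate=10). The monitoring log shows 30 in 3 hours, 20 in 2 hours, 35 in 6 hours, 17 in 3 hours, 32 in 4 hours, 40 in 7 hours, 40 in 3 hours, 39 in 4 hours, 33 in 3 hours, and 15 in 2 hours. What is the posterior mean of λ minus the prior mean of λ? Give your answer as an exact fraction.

1283/235

Total count: 30 + 20 + 35 + 17 + 32 + 40 + 40 + 39 + 33 + 15 = 301.
Total exposure: 3 + 2 + 6 + 3 + 4 + 7 + 3 + 4 + 3 + 2 = 37 hours.
Conjugate update: add total count to the shape and total exposure to the rate, giving Gamma(313, 47).
Posterior mean = 313/47 = 313/47; prior mean = 12/10 = 6/5. Difference = 313/47 − 6/5 = 1283/235.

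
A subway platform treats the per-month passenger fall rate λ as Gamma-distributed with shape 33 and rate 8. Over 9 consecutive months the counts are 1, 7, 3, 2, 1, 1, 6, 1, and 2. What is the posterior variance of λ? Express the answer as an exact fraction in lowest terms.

57/289

Total count: 1 + 7 + 3 + 2 + 1 + 1 + 6 + 1 + 2 = 24.
Total exposure: 9 months.
By Gamma–Poisson conjugacy, the posterior is Gamma(α + Σx, β + Σt) = Gamma(33 + 24, 8 + 9) = Gamma(57, 17).
Posterior variance = α'/β'² = 57/289.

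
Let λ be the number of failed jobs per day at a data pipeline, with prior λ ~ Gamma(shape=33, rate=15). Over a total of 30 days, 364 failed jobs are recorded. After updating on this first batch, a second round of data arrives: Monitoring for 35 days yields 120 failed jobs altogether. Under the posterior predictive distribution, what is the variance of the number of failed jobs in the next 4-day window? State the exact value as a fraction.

10857/400

Total count 364 over total exposure 30 days.
After the first batch: Gamma(33 + 364, 15 + 30) = Gamma(397, 45).
Total count 120 over total exposure 35 days.
After the second batch: Gamma(397 + 120, 45 + 35) = Gamma(517, 80).
The posterior predictive for a window of length T is Negative Binomial with variance T·α'·(β'+T)/β'² = 4·517·84/6400 = 10857/400.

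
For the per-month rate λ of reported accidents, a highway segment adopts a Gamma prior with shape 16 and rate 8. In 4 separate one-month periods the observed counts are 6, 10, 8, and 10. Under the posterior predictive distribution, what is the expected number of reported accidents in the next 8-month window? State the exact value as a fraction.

100/3

Total count: 6 + 10 + 8 + 10 = 34.
Total exposure: 4 months.
Posterior: α' = 16 + 34 = 50, β' = 8 + 4 = 12.
Predictive mean over an 8-month window = T·E[λ|data] = 8·50/12 = 100/3.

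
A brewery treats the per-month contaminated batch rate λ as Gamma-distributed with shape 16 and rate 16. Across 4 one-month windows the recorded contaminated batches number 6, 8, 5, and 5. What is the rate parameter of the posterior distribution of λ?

20

Total count: 6 + 8 + 5 + 5 = 24.
Total exposure: 4 months.
The Gamma prior is conjugate for the Poisson rate, so λ | data ~ Gamma(16+24, 16+4) = Gamma(40, 20).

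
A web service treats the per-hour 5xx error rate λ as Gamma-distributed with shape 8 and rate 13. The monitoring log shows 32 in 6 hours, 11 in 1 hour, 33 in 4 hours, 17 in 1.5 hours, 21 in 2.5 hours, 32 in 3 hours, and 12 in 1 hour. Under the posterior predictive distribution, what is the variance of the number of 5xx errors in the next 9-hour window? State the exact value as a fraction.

30627/512

Total count: 32 + 11 + 33 + 17 + 21 + 32 + 12 = 158.
Total exposure: 6 + 1 + 4 + 1.5 + 2.5 + 3 + 1 = 19 hours.
The Gamma prior is conjugate for the Poisson rate, so λ | data ~ Gamma(8+158, 13+19) = Gamma(166, 32).
The posterior predictive for a window of length T is Negative Binomial with variance T·α'·(β'+T)/β'² = 9·166·41/1024 = 30627/512.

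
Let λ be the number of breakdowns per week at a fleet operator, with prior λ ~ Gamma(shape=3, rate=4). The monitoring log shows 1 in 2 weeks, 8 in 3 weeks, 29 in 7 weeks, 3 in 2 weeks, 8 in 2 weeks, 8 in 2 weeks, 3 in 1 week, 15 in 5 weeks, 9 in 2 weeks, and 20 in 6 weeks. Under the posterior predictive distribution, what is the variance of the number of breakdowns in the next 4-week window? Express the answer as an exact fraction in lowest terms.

Total count: 1 + 8 + 29 + 3 + 8 + 8 + 3 + 15 + 9 + 20 = 104.
Total exposure: 2 + 3 + 7 + 2 + 2 + 2 + 1 + 5 + 2 + 6 = 32 weeks.
By Gamma–Poisson conjugacy, the posterior is Gamma(α + Σx, β + Σt) = Gamma(3 + 104, 4 + 32) = Gamma(107, 36).
The posterior predictive for a window of length T is Negative Binomial with variance T·α'·(β'+T)/β'² = 4·107·40/1296 = 1070/81.

1070/81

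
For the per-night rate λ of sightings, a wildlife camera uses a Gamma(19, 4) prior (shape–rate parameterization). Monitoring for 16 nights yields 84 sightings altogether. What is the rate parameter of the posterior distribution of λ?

20

Total count 84 over total exposure 16 nights.
Gamma(α, β) with Poisson data over total exposure Σt gives posterior Gamma(α+Σx, β+Σt) = Gamma(103, 20).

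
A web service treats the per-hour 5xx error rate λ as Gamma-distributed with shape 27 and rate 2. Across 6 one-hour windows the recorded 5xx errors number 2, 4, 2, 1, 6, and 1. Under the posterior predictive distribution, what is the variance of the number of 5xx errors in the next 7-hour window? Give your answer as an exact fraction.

4515/64

Total count: 2 + 4 + 2 + 1 + 6 + 1 = 16.
Total exposure: 6 hours.
Posterior: α' = 27 + 16 = 43, β' = 2 + 6 = 8.
The posterior predictive for a window of length T is Negative Binomial with variance T·α'·(β'+T)/β'² = 7·43·15/64 = 4515/64.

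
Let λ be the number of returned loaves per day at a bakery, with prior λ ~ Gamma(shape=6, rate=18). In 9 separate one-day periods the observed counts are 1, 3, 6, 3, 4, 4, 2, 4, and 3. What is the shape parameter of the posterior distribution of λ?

36

Total count: 1 + 3 + 6 + 3 + 4 + 4 + 2 + 4 + 3 = 30.
Total exposure: 9 days.
Conjugate update: add total count to the shape and total exposure to the rate, giving Gamma(36, 27).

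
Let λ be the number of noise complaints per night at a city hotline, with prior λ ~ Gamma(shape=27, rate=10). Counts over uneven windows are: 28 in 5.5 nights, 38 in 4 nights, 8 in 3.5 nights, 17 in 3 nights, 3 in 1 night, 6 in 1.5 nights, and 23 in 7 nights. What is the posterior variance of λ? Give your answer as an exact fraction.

600/5041

Total count: 28 + 38 + 8 + 17 + 3 + 6 + 23 = 123.
Total exposure: 5.5 + 4 + 3.5 + 3 + 1 + 1.5 + 7 = 25.5 nights.
Conjugate update: add total count to the shape and total exposure to the rate, giving Gamma(150, 71/2).
Posterior variance = α'/β'² = 150/(5041/4) = 600/5041.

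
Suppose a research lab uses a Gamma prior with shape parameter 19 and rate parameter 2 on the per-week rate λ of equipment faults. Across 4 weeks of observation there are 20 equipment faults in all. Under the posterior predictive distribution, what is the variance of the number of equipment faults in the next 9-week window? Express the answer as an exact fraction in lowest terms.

Total count 20 over total exposure 4 weeks.
Posterior: α' = 19 + 20 = 39, β' = 2 + 4 = 6.
The posterior predictive for a window of length T is Negative Binomial with variance T·α'·(β'+T)/β'² = 9·39·15/36 = 585/4.

585/4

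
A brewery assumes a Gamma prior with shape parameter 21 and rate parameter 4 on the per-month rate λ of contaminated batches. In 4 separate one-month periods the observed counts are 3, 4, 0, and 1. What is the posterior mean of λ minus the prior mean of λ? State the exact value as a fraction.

Total count: 3 + 4 + 0 + 1 = 8.
Total exposure: 4 months.
Posterior: α' = 21 + 8 = 29, β' = 4 + 4 = 8.
Posterior mean = 29/8 = 29/8; prior mean = 21/4 = 21/4. Difference = 29/8 − 21/4 = -13/8.

-13/8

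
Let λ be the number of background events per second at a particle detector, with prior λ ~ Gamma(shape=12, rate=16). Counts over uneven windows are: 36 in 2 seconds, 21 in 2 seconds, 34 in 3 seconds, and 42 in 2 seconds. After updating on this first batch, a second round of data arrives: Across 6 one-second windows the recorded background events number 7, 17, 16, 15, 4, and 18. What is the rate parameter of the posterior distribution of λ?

31

Total count: 36 + 21 + 34 + 42 = 133.
Total exposure: 2 + 2 + 3 + 2 = 9 seconds.
After the first batch: Gamma(12 + 133, 16 + 9) = Gamma(145, 25).
Total count: 7 + 17 + 16 + 15 + 4 + 18 = 77.
Total exposure: 6 seconds.
After the second batch: Gamma(145 + 77, 25 + 6) = Gamma(222, 31).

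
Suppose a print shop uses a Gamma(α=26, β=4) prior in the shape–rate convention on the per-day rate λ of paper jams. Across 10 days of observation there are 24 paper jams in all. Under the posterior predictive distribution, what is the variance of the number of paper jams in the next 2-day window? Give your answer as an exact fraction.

400/49

Total count 24 over total exposure 10 days.
By Gamma–Poisson conjugacy, the posterior is Gamma(α + Σx, β + Σt) = Gamma(26 + 24, 4 + 10) = Gamma(50, 14).
The posterior predictive for a window of length T is Negative Binomial with variance T·α'·(β'+T)/β'² = 2·50·16/196 = 400/49.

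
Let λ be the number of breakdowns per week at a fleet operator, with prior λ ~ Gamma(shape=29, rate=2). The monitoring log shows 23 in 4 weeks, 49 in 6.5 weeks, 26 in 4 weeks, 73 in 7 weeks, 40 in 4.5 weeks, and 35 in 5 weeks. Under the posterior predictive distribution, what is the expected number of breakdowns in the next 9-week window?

75

Total count: 23 + 49 + 26 + 73 + 40 + 35 = 246.
Total exposure: 4 + 6.5 + 4 + 7 + 4.5 + 5 = 31 weeks.
Posterior: α' = 29 + 246 = 275, β' = 2 + 31 = 33.
Predictive mean over a 9-week window = T·E[λ|data] = 9·275/33 = 75.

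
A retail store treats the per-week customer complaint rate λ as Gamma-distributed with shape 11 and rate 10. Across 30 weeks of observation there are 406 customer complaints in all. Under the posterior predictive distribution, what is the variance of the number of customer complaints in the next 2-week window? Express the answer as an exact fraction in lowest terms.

8757/400

Total count 406 over total exposure 30 weeks.
Gamma(α, β) with Poisson data over total exposure Σt gives posterior Gamma(α+Σx, β+Σt) = Gamma(417, 40).
The posterior predictive for a window of length T is Negative Binomial with variance T·α'·(β'+T)/β'² = 2·417·42/1600 = 8757/400.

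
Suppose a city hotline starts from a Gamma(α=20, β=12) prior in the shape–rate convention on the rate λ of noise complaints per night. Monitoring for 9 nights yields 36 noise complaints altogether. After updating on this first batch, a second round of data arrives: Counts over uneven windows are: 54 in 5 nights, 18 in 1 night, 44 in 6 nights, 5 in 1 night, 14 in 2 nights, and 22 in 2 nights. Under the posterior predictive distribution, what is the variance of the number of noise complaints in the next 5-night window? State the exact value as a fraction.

45795/1444

Total count 36 over total exposure 9 nights.
After the first batch: Gamma(20 + 36, 12 + 9) = Gamma(56, 21).
Total count: 54 + 18 + 44 + 5 + 14 + 22 = 157.
Total exposure: 5 + 1 + 6 + 1 + 2 + 2 = 17 nights.
After the second batch: Gamma(56 + 157, 21 + 17) = Gamma(213, 38).
The posterior predictive for a window of length T is Negative Binomial with variance T·α'·(β'+T)/β'² = 5·213·43/1444 = 45795/1444.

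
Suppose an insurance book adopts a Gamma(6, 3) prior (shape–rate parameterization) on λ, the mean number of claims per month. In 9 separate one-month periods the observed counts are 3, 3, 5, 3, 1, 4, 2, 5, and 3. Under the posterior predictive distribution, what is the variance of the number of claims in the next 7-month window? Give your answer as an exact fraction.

4655/144

Total count: 3 + 3 + 5 + 3 + 1 + 4 + 2 + 5 + 3 = 29.
Total exposure: 9 months.
Posterior: α' = 6 + 29 = 35, β' = 3 + 9 = 12.
The posterior predictive for a window of length T is Negative Binomial with variance T·α'·(β'+T)/β'² = 7·35·19/144 = 4655/144.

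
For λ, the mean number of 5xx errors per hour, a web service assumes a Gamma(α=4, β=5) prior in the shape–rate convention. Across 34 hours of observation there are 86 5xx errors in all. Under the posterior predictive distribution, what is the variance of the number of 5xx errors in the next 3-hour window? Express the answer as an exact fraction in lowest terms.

1260/169

Total count 86 over total exposure 34 hours.
Conjugate update: add total count to the shape and total exposure to the rate, giving Gamma(90, 39).
The posterior predictive for a window of length T is Negative Binomial with variance T·α'·(β'+T)/β'² = 3·90·42/1521 = 1260/169.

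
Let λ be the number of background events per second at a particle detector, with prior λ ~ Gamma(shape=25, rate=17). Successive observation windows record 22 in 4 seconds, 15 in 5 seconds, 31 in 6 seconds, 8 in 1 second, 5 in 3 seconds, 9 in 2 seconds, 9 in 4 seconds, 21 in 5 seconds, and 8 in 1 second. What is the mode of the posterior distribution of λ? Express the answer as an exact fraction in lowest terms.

19/6

Total count: 22 + 15 + 31 + 8 + 5 + 9 + 9 + 21 + 8 = 128.
Total exposure: 4 + 5 + 6 + 1 + 3 + 2 + 4 + 5 + 1 = 31 seconds.
By Gamma–Poisson conjugacy, the posterior is Gamma(α + Σx, β + Σt) = Gamma(25 + 128, 17 + 31) = Gamma(153, 48).
Posterior mode = (α'−1)/β' = 152/48 = 19/6.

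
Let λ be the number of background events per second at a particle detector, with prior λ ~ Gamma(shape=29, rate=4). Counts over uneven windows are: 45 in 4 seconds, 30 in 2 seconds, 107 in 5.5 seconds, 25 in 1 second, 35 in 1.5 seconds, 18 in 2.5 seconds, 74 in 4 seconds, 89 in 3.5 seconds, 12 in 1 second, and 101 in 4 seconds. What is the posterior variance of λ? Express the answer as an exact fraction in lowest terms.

565/1089

Total count: 45 + 30 + 107 + 25 + 35 + 18 + 74 + 89 + 12 + 101 = 536.
Total exposure: 4 + 2 + 5.5 + 1 + 1.5 + 2.5 + 4 + 3.5 + 1 + 4 = 29 seconds.
The Gamma prior is conjugate for the Poisson rate, so λ | data ~ Gamma(29+536, 4+29) = Gamma(565, 33).
Posterior variance = α'/β'² = 565/1089.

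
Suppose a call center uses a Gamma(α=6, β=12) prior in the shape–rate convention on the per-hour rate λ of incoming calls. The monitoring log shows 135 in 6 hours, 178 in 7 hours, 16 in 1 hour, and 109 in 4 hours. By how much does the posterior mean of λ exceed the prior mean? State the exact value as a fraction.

Total count: 135 + 178 + 16 + 109 = 438.
Total exposure: 6 + 7 + 1 + 4 = 18 hours.
Posterior: α' = 6 + 438 = 444, β' = 12 + 18 = 30.
Posterior mean = 444/30 = 74/5; prior mean = 6/12 = 1/2. Difference = 74/5 − 1/2 = 143/10.

143/10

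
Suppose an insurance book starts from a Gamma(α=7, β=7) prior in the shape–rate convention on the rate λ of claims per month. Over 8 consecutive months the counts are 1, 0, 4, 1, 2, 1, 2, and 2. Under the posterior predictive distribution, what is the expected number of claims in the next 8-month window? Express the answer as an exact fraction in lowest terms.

32/3

Total count: 1 + 0 + 4 + 1 + 2 + 1 + 2 + 2 = 13.
Total exposure: 8 months.
Gamma(α, β) with Poisson data over total exposure Σt gives posterior Gamma(α+Σx, β+Σt) = Gamma(20, 15).
Predictive mean over an 8-month window = T·E[λ|data] = 8·20/15 = 32/3.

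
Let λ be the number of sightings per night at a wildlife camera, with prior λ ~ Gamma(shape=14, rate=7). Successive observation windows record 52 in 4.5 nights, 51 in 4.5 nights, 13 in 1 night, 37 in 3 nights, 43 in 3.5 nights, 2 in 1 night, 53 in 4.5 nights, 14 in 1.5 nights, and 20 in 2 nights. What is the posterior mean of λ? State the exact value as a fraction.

Total count: 52 + 51 + 13 + 37 + 43 + 2 + 53 + 14 + 20 = 285.
Total exposure: 4.5 + 4.5 + 1 + 3 + 3.5 + 1 + 4.5 + 1.5 + 2 = 25.5 nights.
Posterior: α' = 14 + 285 = 299, β' = 7 + 25.5 = 65/2.
Posterior mean = α'/β' = 299/(65/2) = 46/5.

46/5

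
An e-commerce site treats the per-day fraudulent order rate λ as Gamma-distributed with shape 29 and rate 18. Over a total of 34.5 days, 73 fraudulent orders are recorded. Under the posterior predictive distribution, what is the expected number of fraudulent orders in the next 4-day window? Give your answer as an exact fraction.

Total count 73 over total exposure 34.5 days.
Conjugate update: add total count to the shape and total exposure to the rate, giving Gamma(102, 105/2).
Predictive mean over a 4-day window = T·E[λ|data] = 4·102/(105/2) = 272/35.

272/35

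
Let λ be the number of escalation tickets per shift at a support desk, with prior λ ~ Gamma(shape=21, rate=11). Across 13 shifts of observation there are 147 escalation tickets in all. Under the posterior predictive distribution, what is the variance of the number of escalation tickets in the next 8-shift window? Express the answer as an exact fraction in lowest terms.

Total count 147 over total exposure 13 shifts.
The Gamma prior is conjugate for the Poisson rate, so λ | data ~ Gamma(21+147, 11+13) = Gamma(168, 24).
The posterior predictive for a window of length T is Negative Binomial with variance T·α'·(β'+T)/β'² = 8·168·32/576 = 224/3.

224/3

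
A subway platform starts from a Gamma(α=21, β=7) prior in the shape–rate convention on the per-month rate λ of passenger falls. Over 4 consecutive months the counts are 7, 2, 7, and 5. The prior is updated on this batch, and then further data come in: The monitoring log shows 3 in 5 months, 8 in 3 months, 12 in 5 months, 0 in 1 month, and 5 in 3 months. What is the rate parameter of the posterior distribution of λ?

Total count: 7 + 2 + 7 + 5 = 21.
Total exposure: 4 months.
After the first batch: Gamma(21 + 21, 7 + 4) = Gamma(42, 11).
Total count: 3 + 8 + 12 + 0 + 5 = 28.
Total exposure: 5 + 3 + 5 + 1 + 3 = 17 months.
After the second batch: Gamma(42 + 28, 11 + 17) = Gamma(70, 28).

28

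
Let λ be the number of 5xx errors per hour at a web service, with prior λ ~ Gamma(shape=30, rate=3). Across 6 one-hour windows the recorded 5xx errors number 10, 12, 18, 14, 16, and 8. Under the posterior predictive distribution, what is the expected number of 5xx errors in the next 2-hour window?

Total count: 10 + 12 + 18 + 14 + 16 + 8 = 78.
Total exposure: 6 hours.
By Gamma–Poisson conjugacy, the posterior is Gamma(α + Σx, β + Σt) = Gamma(30 + 78, 3 + 6) = Gamma(108, 9).
Predictive mean over a 2-hour window = T·E[λ|data] = 2·108/9 = 24.

24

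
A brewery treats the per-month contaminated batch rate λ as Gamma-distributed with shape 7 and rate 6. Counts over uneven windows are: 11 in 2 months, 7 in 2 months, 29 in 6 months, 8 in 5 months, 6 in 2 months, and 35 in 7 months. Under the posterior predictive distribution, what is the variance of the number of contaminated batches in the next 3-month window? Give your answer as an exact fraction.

Total count: 11 + 7 + 29 + 8 + 6 + 35 = 96.
Total exposure: 2 + 2 + 6 + 5 + 2 + 7 = 24 months.
Gamma(α, β) with Poisson data over total exposure Σt gives posterior Gamma(α+Σx, β+Σt) = Gamma(103, 30).
The posterior predictive for a window of length T is Negative Binomial with variance T·α'·(β'+T)/β'² = 3·103·33/900 = 1133/100.

1133/100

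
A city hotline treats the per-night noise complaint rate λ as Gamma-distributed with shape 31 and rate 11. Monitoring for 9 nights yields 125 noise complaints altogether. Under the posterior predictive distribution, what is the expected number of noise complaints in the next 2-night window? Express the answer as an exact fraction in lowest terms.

78/5

Total count 125 over total exposure 9 nights.
Gamma(α, β) with Poisson data over total exposure Σt gives posterior Gamma(α+Σx, β+Σt) = Gamma(156, 20).
Predictive mean over a 2-night window = T·E[λ|data] = 2·156/20 = 78/5.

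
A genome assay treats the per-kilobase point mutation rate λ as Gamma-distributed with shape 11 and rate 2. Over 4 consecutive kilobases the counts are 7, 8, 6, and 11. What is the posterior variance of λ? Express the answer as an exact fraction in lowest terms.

Total count: 7 + 8 + 6 + 11 = 32.
Total exposure: 4 kilobases.
Conjugate update: add total count to the shape and total exposure to the rate, giving Gamma(43, 6).
Posterior variance = α'/β'² = 43/36.

43/36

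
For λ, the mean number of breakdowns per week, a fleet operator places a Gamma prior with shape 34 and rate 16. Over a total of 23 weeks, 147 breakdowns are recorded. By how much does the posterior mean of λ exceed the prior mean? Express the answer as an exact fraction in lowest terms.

Total count 147 over total exposure 23 weeks.
Gamma(α, β) with Poisson data over total exposure Σt gives posterior Gamma(α+Σx, β+Σt) = Gamma(181, 39).
Posterior mean = 181/39 = 181/39; prior mean = 34/16 = 17/8. Difference = 181/39 − 17/8 = 785/312.

785/312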